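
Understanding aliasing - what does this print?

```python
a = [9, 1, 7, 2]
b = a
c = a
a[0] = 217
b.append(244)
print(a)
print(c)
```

Key concept: multiple aliases.
Step by step:
`a = [9, 1, 7, 2]` → a = [9, 1, 7, 2]
`b = a` → b = [9, 1, 7, 2] (same object as a)
`c = a` → c = [9, 1, 7, 2] (same object as a, b)
`a[0] = 217` → a = [217, 1, 7, 2] (same object as b, c); b = [217, 1, 7, 2] (same object as a, c); c = [217, 1, 7, 2] (same object as a, b)
`b.append(244)` → a = [217, 1, 7, 2, 244] (same object as b, c); b = [217, 1, 7, 2, 244] (same object as a, c); c = [217, 1, 7, 2, 244] (same object as a, b)
`print(a)` → prints [217, 1, 7, 2, 244]
`print(c)` → prints [217, 1, 7, 2, 244]

Answer:
[217, 1, 7, 2, 244]
[217, 1, 7, 2, 244]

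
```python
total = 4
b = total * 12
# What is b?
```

Trace:
`total = 4` → total = 4
`b = total * 12` → b = 48
So b = 48

Answer: 48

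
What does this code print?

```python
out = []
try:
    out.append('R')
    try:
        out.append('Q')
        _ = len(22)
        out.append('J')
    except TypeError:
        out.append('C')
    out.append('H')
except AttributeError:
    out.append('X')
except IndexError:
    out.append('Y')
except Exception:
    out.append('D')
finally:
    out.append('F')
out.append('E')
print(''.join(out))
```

Execution trace: 'R' (try body) → 'Q' (inner try body) → 'C' (inner except TypeError) → 'H' (try body, no exception) → 'F' (finally) → 'E' (after the try/except). Output: RQCHFE

Answer: RQCHFE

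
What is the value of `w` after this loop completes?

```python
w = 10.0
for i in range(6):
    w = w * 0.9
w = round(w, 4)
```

Exponential decay: 10.0 * 0.9^6
`w` takes the values: 10.0 → 9.0 → 8.1 → 7.29 → 6.561 → 5.9049 → 5.31441 → 5.3144

Answer: 5.3144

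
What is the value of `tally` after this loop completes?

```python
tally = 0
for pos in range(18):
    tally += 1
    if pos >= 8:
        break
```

Loop breaks when pos reaches 8, tally is 9
`tally` takes the values: 0 → 1 → 2 → 3 → 4 → 5 → 6 → 7 → 8 → 9

Answer: 9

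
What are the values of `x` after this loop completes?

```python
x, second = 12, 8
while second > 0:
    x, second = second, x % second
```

GCD of 12 and 8
`x` takes the values: 12 → 8 → 4

Answer: 4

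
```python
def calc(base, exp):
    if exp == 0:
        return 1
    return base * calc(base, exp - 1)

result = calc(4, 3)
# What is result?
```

calc(4, 3) = 4 * 4 * 4 = 64

Answer: 64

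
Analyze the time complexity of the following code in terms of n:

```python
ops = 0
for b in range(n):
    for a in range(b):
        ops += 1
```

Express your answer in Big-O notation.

Each loop level contributes: n × n. Multiplying the contributions gives O(n^2).

Answer: O(n^2)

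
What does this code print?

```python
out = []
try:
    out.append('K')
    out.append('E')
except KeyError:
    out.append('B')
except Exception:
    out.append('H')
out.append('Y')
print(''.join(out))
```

Execution trace: 'K' (try body) → 'E' (try body, no exception) → 'Y' (after the try/except). Output: KEY

Answer: KEY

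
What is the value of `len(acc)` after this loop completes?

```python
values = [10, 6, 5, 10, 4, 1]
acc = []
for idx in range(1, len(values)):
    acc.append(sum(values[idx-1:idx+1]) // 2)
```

Number of 2-element averages
`acc` takes the values: [] → [8] → [8, 5] → [8, 5, 7] → [8, 5, 7, 7] → [8, 5, 7, 7, 2]
So `len(acc)` = 5

Answer: 5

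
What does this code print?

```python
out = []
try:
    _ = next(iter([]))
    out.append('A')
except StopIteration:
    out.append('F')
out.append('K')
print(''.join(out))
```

Execution trace: 'F' (except StopIteration) → 'K' (after the try/except). Output: FK

Answer: FK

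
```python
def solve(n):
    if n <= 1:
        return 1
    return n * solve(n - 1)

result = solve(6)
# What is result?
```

solve(6) = 6 * 5 * 4 * 3 * 2 * 1 = 720

Answer: 720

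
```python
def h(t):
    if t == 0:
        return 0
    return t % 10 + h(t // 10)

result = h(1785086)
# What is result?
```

Sum of digits of 1785086: 6 + 8 + 0 + 5 + 8 + 7 + 1 = 35

Answer: 35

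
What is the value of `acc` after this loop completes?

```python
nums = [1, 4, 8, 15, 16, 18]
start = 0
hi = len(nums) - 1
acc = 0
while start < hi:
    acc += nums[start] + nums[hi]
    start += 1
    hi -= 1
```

Sum of pairs from ends
`acc` takes the values: 0 → 19 → 39 → 62

Answer: 62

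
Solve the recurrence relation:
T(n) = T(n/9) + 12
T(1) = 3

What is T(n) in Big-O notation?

Each step divides n by 9 and adds 12. After log_9(n) steps we reach T(1)=3. So T(n) = 12·log_9(n) + 3 = O(log n).

Answer: O(log n)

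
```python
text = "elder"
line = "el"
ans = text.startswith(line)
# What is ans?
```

Trace:
`text = "elder"` → text = 'elder'
`line = "el"` → line = 'el'
`ans = text.startswith(line)` → ans = True
So ans = True

Answer: True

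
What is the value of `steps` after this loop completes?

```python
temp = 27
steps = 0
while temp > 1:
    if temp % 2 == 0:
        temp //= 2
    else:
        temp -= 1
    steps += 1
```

Steps to reduce 27 to 1
`steps` takes the values: 0 → 1 → 2 → 3 → 4 → 5 → 6 → 7

Answer: 7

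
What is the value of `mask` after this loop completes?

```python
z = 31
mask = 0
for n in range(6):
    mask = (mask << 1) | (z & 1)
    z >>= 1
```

Reverse lowest 6 bits of 31
`mask` takes the values: 0 → 1 → 3 → 7 → 15 → 31 → 62

Answer: 62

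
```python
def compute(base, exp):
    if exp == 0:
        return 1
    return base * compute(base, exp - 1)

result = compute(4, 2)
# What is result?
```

compute(4, 2) = 4 * 4 = 16

Answer: 16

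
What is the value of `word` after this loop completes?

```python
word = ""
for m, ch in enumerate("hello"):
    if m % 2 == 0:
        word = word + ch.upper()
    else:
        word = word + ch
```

Uppercase even positions in 'hello'
`word` takes the values: "" → "H" → "He" → "HeL" → "HeLl" → "HeLlO"

Answer: "HeLlO"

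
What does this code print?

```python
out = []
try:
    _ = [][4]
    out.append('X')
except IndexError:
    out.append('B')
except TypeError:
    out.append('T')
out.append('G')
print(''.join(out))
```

Execution trace: 'B' (except IndexError) → 'G' (after the try/except). Output: BG

Answer: BG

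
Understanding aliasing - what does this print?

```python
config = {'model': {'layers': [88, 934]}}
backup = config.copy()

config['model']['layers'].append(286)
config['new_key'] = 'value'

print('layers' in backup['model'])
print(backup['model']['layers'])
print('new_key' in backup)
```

Key concept: shallow copy gotcha with nested dict.
Step by step:
`config = {'model': {'layers': [88, 934]}}` → config = {'model': {'layers': [88, 934]}}
`backup = config.copy()` → backup = {'model': {'layers': [88, 934]}}
`config['model']['layers'].append(286)` → config = {'model': {'layers': [88, 934, 286]}}; backup = {'model': {'layers': [88, 934, 286]}}
`config['new_key'] = 'value'` → config = {'model': {'layers': [88, 934, 286]}, 'new_key': 'value'}
`print('layers' in backup['model'])` → prints True
`print(backup['model']['layers'])` → prints [88, 934, 286]
`print('new_key' in backup)` → prints False

Answer:
True
[88, 934, 286]
False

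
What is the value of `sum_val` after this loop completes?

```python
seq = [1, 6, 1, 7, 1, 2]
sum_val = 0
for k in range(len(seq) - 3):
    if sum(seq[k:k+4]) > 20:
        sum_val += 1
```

Count windows with sum > 20
`sum_val` takes the values: 0

Answer: 0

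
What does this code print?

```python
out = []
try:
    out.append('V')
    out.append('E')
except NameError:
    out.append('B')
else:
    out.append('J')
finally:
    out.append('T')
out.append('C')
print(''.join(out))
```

Execution trace: 'V' (try body) → 'E' (try body, no exception) → 'J' (else) → 'T' (finally) → 'C' (after the try/except). Output: VEJTC

Answer: VEJTC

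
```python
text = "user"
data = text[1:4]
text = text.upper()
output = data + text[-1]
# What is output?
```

Trace:
`text = "user"` → text = 'user'
`data = text[1:4]` → data = 'ser'
`text = text.upper()` → text = 'USER'
`output = data + text[-1]` → output = 'serR'
So output = 'serR'

Answer: 'serR'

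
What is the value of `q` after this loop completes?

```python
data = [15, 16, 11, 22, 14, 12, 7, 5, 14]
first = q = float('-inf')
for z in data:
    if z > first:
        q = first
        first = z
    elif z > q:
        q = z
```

Second largest (with repeats) in [15, 16, 11, 22, 14, 12, 7, 5, 14]
`q` takes the values: -inf → 15 → 16

Answer: 16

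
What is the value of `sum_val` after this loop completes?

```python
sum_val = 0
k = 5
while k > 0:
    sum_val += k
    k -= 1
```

Sum 5 down to 1
`sum_val` takes the values: 0 → 5 → 9 → 12 → 14 → 15

Answer: 15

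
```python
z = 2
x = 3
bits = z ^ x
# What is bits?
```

Trace:
`z = 2` → z = 2
`x = 3` → x = 3
`bits = z ^ x` → bits = 1
So bits = 1

Answer: 1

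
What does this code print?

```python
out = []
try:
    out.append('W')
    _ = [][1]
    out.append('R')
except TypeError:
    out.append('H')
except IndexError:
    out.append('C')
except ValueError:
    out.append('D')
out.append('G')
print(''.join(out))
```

Execution trace: 'W' (try body) → 'C' (except IndexError) → 'G' (after the try/except). Output: WCG

Answer: WCG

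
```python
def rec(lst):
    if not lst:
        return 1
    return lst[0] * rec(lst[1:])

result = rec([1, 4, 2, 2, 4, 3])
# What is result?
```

Product over [1, 4, 2, 2, 4, 3] = 1 * 4 * 2 * 2 * 4 * 3 = 192

Answer: 192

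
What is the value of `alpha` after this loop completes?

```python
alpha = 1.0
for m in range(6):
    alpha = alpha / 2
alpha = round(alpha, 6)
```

Halving LR 6 times: 1 / 2^6
`alpha` takes the values: 1.0 → 0.5 → 0.25 → 0.125 → 0.0625 → 0.03125 → 0.015625

Answer: 0.015625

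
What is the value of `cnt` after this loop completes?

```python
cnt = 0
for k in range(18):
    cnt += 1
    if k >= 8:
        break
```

Loop breaks when k reaches 8, cnt is 9
`cnt` takes the values: 0 → 1 → 2 → 3 → 4 → 5 → 6 → 7 → 8 → 9

Answer: 9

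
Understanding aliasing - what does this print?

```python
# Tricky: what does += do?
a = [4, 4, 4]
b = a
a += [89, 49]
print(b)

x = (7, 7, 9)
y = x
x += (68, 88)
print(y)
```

Key concept: += behavior differs for mutable vs immutable.
Step by step:
`a = [4, 4, 4]` → a = [4, 4, 4]
`b = a` → b = [4, 4, 4] (same object as a)
`a += [89, 49]` → a = [4, 4, 4, 89, 49] (same object as b); b = [4, 4, 4, 89, 49] (same object as a)
`print(b)` → prints [4, 4, 4, 89, 49]
`x = (7, 7, 9)` → x = (7, 7, 9)
`y = x` → y = (7, 7, 9)
`x += (68, 88)` → x = (7, 7, 9, 68, 88)
`print(y)` → prints (7, 7, 9)

Answer:
[4, 4, 4, 89, 49]
(7, 7, 9)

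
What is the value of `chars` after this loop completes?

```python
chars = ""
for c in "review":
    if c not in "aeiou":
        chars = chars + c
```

Remove vowels from 'review'
`chars` takes the values: "" → "r" → "rv" → "rvw"

Answer: "rvw"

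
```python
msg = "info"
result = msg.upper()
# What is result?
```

Trace:
`msg = "info"` → msg = 'info'
`result = msg.upper()` → result = 'INFO'
So result = 'INFO'

Answer: 'INFO'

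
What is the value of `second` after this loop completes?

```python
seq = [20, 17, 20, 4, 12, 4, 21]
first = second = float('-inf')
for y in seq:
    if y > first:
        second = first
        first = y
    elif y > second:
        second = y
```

Second largest (with repeats) in [20, 17, 20, 4, 12, 4, 21]
`second` takes the values: -inf → 17 → 20

Answer: 20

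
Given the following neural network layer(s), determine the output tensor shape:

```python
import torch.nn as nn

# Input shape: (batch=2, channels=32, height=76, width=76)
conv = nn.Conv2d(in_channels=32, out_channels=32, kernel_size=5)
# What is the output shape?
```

Input: (2, 32, 76, 76) -> Output: (2, 32, 72, 72)

Answer: (2, 32, 72, 72)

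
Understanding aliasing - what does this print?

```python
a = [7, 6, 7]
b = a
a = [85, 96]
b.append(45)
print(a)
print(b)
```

Key concept: rebinding vs mutation: a is rebound to a new list, b still points at the original.
Step by step:
`a = [7, 6, 7]` → a = [7, 6, 7]
`b = a` → b = [7, 6, 7] (same object as a)
`a = [85, 96]` → a = [85, 96]
`b.append(45)` → b = [7, 6, 7, 45]
`print(a)` → prints [85, 96]
`print(b)` → prints [7, 6, 7, 45]

Answer:
[85, 96]
[7, 6, 7, 45]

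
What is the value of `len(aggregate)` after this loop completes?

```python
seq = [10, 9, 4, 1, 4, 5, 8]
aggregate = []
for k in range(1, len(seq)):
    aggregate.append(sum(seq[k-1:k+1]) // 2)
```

Number of 2-element averages
`aggregate` takes the values: [] → [9] → [9, 6] → [9, 6, 2] → [9, 6, 2, 2] → [9, 6, 2, 2, 4] → [9, 6, 2, 2, 4, 6]
So `len(aggregate)` = 6

Answer: 6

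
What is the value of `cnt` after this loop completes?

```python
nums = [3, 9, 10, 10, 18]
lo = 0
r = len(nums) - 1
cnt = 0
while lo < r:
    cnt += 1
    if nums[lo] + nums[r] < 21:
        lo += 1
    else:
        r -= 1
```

Steps to find pair summing to 21
`cnt` takes the values: 0 → 1 → 2 → 3 → 4

Answer: 4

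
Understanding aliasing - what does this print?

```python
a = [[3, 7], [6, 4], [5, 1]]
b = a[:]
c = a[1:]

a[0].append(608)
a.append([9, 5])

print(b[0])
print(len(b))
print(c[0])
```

Key concept: slice with nested mutation.
Step by step:
`a = [[3, 7], [6, 4], [5, 1]]` → a = [[3, 7], [6, 4], [5, 1]]
`b = a[:]` → b = [[3, 7], [6, 4], [5, 1]]
`c = a[1:]` → c = [[6, 4], [5, 1]]
`a[0].append(608)` → a = [[3, 7, 608], [6, 4], [5, 1]]; b = [[3, 7, 608], [6, 4], [5, 1]]
`a.append([9, 5])` → a = [[3, 7, 608], [6, 4], [5, 1], [9, 5]]
`print(b[0])` → prints [3, 7, 608]
`print(len(b))` → prints 3
`print(c[0])` → prints [6, 4]

Answer:
[3, 7, 608]
3
[6, 4]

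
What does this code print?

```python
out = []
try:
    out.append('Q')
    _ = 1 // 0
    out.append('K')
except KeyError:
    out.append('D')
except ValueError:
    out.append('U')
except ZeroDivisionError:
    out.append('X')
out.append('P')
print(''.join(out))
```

Execution trace: 'Q' (try body) → 'X' (except ZeroDivisionError) → 'P' (after the try/except). Output: QXP

Answer: QXP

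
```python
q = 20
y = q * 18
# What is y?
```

Trace:
`q = 20` → q = 20
`y = q * 18` → y = 360
So y = 360

Answer: 360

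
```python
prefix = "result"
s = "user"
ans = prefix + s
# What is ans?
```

Trace:
`prefix = "result"` → prefix = 'result'
`s = "user"` → s = 'user'
`ans = prefix + s` → ans = 'resultuser'
So ans = 'resultuser'

Answer: 'resultuser'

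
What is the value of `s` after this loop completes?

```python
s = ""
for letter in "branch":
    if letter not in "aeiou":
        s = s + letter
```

Remove vowels from 'branch'
`s` takes the values: "" → "b" → "br" → "brn" → "brnc" → "brnch"

Answer: "brnch"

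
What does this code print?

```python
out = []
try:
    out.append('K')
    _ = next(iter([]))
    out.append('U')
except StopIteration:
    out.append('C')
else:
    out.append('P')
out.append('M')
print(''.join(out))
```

Execution trace: 'K' (try body) → 'C' (except StopIteration) → 'M' (after the try/except). Output: KCM

Answer: KCM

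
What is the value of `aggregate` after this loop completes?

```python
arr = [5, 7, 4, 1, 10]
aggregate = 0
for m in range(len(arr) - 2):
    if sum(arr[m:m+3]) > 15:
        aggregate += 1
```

Count windows with sum > 15
`aggregate` takes the values: 0 → 1

Answer: 1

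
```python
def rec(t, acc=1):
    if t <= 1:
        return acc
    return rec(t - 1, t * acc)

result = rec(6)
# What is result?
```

Accumulator trace (n, acc): (6, 1) -> (5, 6) -> (4, 30) -> (3, 120) -> (2, 360) -> (1, 720) -> return 720

Answer: 720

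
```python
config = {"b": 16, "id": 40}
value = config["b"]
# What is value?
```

Trace:
`config = {"b": 16, "id": 40}` → config = {'b': 16, 'id': 40}
`value = config["b"]` → value = 16
So value = 16

Answer: 16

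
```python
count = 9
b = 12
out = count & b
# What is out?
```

Trace:
`count = 9` → count = 9
`b = 12` → b = 12
`out = count & b` → out = 8
So out = 8

Answer: 8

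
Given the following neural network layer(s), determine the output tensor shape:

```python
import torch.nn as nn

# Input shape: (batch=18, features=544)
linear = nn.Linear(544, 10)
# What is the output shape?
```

Input: (18, 544) -> Output: (18, 10)

Answer: (18, 10)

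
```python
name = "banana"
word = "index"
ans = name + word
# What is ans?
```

Trace:
`name = "banana"` → name = 'banana'
`word = "index"` → word = 'index'
`ans = name + word` → ans = 'bananaindex'
So ans = 'bananaindex'

Answer: 'bananaindex'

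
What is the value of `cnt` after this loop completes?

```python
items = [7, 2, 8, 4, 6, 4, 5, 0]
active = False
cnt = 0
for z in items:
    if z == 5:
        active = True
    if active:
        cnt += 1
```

Count elements after first 5 in [7, 2, 8, 4, 6, 4, 5, 0]
`cnt` takes the values: 0 → 1 → 2

Answer: 2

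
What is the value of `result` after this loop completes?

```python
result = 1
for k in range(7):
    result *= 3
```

3^7 = 2187
`result` takes the values: 1 → 3 → 9 → 27 → 81 → 243 → 729 → 2187

Answer: 2187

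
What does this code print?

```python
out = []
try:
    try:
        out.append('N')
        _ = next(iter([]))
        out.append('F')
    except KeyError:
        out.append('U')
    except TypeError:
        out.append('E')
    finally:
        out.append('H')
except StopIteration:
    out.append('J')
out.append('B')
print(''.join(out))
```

Execution trace: 'N' (inner try body) → 'H' (inner finally) → 'J' (outer except StopIteration) → 'B' (after the try/except). Output: NHJB

Answer: NHJB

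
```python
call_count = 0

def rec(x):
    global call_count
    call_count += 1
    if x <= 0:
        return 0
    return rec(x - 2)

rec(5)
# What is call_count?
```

Linear recursion stepping by 2: 4 calls from x=5 down to ≤0.

Answer: 4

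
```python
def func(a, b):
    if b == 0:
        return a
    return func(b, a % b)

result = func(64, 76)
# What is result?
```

func(64, 76) -> func(76, 64) -> func(64, 12) -> func(12, 4) -> func(4, 0) -> 4

Answer: 4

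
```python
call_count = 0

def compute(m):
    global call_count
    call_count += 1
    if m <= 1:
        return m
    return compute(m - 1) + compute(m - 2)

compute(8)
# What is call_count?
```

Calls(m) = 1 + Calls(m-1) + Calls(m-2); Calls(0)=Calls(1)=1. For m=8 this gives 67.

Answer: 67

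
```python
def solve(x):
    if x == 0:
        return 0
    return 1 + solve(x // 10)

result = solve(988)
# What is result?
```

Count of digits of 988: 3

Answer: 3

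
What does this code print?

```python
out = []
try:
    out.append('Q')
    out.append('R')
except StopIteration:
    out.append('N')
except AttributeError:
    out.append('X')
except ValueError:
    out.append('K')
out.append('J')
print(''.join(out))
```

Execution trace: 'Q' (try body) → 'R' (try body, no exception) → 'J' (after the try/except). Output: QRJ

Answer: QRJ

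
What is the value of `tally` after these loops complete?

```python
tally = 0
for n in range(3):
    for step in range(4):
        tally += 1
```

3 * 4 = 12
`tally` takes the values: 0 → 1 → 2 → 3 → 4 → 5 → 6 → 7 → 8 → 9 → 10 → 11 → 12

Answer: 12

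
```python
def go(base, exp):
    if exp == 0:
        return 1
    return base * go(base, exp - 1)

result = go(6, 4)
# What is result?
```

go(6, 4) = 6 * 6 * 6 * 6 = 1296

Answer: 1296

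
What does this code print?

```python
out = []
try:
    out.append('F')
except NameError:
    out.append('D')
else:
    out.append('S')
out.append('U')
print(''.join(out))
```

Execution trace: 'F' (try body, no exception) → 'S' (else) → 'U' (after the try/except). Output: FSU

Answer: FSU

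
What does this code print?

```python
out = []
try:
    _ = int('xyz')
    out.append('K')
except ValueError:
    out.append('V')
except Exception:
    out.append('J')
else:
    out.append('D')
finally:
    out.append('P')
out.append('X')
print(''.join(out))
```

Execution trace: 'V' (except ValueError) → 'P' (finally) → 'X' (after the try/except). Output: VPX

Answer: VPX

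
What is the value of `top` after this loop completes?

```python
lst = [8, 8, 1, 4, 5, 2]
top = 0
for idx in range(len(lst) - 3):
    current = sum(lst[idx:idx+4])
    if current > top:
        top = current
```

Max sum of 4-element window in [8, 8, 1, 4, 5, 2]
`top` takes the values: 0 → 21

Answer: 21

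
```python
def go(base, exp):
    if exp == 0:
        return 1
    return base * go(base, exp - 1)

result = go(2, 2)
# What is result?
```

go(2, 2) = 2 * 2 = 4

Answer: 4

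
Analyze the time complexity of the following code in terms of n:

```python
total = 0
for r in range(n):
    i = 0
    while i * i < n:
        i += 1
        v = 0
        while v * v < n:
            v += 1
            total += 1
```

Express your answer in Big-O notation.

Each loop level contributes: n × √n × √n. Multiplying the contributions gives O(n^2).

Answer: O(n^2)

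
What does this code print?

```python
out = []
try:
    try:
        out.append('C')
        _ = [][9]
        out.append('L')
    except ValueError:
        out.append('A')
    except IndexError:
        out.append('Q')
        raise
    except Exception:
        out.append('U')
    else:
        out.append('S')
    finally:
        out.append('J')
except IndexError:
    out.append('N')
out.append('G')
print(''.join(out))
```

Execution trace: 'C' (inner try body) → 'Q' (inner except IndexError) → 'J' (inner finally) → 'N' (outer except IndexError) → 'G' (after the try/except). Output: CQJNG

Answer: CQJNG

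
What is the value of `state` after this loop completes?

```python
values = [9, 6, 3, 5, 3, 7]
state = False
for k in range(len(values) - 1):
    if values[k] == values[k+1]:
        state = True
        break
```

Check consecutive duplicates in [9, 6, 3, 5, 3, 7]
`state` takes the values: False

Answer: False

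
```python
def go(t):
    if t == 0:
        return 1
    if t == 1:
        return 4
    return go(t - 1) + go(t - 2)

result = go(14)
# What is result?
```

Build up from base cases: go(0)=1, go(1)=4, go(2)=5, go(3)=9, go(4)=14, go(5)=23, go(6)=37, ..., go(14)=1741

Answer: 1741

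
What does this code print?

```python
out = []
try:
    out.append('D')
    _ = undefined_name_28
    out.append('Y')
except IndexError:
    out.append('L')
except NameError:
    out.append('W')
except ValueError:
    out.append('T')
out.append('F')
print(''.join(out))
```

Execution trace: 'D' (try body) → 'W' (except NameError) → 'F' (after the try/except). Output: DWF

Answer: DWF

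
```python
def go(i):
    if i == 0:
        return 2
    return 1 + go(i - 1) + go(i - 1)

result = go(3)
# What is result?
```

go(i) = 1 + 2·go(i-1), go(0)=2. Closed form: (2+1)·2^3 - 1 = 23.

Answer: 23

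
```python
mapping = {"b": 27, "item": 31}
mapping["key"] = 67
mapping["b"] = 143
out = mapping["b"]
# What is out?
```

Trace:
`mapping = {"b": 27, "item": 31}` → mapping = {'b': 27, 'item': 31}
`mapping["key"] = 67` → mapping = {'b': 27, 'item': 31, 'key': 67}
`mapping["b"] = 143` → mapping = {'b': 143, 'item': 31, 'key': 67}
`out = mapping["b"]` → out = 143
So out = 143

Answer: 143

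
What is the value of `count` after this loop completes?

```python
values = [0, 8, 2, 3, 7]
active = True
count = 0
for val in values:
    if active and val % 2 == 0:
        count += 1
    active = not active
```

Count even values at even positions
`count` takes the values: 0 → 1 → 2

Answer: 2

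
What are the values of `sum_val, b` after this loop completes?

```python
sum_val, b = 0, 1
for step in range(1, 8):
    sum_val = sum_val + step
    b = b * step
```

Sum and factorial of 1 to 7
`sum_val, b` takes the values: (0, 1) → (1, 1) → (3, 1) → (3, 2) → (6, 2) → (6, 6) → (10, 6) → (10, 24) → (15, 24) → (15, 120) → (21, 120) → (21, 720) → (28, 720) → (28, 5040)

Answer: 28, 5040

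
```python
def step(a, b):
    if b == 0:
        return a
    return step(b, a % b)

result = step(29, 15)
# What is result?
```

step(29, 15) -> step(15, 14) -> step(14, 1) -> step(1, 0) -> 1

Answer: 1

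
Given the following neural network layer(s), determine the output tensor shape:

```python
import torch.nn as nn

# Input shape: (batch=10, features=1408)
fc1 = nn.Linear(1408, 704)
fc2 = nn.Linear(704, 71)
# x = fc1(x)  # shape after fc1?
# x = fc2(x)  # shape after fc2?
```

Input: (10, 1408) -> after fc1: (10, 704) -> Output: (10, 71)

Answer: (10, 71)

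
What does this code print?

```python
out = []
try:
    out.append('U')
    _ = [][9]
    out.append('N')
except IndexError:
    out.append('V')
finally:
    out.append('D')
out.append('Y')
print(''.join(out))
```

Execution trace: 'U' (try body) → 'V' (except IndexError) → 'D' (finally) → 'Y' (after the try/except). Output: UVDY

Answer: UVDY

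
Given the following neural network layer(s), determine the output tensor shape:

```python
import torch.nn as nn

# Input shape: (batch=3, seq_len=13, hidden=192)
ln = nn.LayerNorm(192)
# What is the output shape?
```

Input: (3, 13, 192) -> Output: (3, 13, 192)

Answer: (3, 13, 192)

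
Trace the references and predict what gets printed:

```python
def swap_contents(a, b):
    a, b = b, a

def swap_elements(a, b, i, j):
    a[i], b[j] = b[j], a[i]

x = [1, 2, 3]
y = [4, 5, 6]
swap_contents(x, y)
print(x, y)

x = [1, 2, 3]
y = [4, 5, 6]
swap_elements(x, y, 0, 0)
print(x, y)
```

Key concept: parameter rebinding vs mutation.
Step by step:
`x = [1, 2, 3]` → x = [1, 2, 3]
`y = [4, 5, 6]` → y = [4, 5, 6]
`swap_contents(x, y)` → no visible change to tracked variables
`print(x, y)` → prints [1, 2, 3] [4, 5, 6]
`x = [1, 2, 3]` → x = [1, 2, 3]
`y = [4, 5, 6]` → y = [4, 5, 6]
`swap_elements(x, y, 0, 0)` → x = [4, 2, 3]; y = [1, 5, 6]
`print(x, y)` → prints [4, 2, 3] [1, 5, 6]

Answer:
[1, 2, 3] [4, 5, 6]
[4, 2, 3] [1, 5, 6]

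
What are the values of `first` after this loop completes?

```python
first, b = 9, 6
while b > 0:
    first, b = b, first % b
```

GCD of 9 and 6
`first` takes the values: 9 → 6 → 3

Answer: 3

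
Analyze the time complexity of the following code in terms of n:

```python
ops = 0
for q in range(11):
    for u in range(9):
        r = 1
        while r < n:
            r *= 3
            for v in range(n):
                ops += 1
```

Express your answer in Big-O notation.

Each loop level contributes: 1 × 1 × log n × n. Multiplying the contributions gives O(n log n).

Answer: O(n log n)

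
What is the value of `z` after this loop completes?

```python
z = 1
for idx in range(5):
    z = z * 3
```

Multiply by 3, 5 times: 1 * 3^5 = 243
`z` takes the values: 1 → 3 → 9 → 27 → 81 → 243

Answer: 243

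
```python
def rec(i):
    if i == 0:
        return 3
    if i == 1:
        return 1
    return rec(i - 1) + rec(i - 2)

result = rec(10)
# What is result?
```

Build up from base cases: rec(0)=3, rec(1)=1, rec(2)=4, rec(3)=5, rec(4)=9, rec(5)=14, rec(6)=23, ..., rec(10)=157

Answer: 157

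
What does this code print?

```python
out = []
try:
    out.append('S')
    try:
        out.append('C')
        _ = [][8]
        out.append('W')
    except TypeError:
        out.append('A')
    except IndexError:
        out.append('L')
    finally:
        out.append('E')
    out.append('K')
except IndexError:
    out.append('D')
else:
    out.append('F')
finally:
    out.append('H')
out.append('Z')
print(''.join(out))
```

Execution trace: 'S' (try body) → 'C' (inner try body) → 'L' (inner except IndexError) → 'E' (inner finally) → 'K' (try body, no exception) → 'F' (else) → 'H' (finally) → 'Z' (after the try/except). Output: SCLEKFHZ

Answer: SCLEKFHZ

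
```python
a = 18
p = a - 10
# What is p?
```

Trace:
`a = 18` → a = 18
`p = a - 10` → p = 8
So p = 8

Answer: 8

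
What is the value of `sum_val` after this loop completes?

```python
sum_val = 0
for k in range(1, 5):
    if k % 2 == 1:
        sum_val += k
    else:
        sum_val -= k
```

Add odd, subtract even
`sum_val` takes the values: 0 → 1 → -1 → 2 → -2

Answer: -2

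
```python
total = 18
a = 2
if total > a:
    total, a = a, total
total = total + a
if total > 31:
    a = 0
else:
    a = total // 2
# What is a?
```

Trace:
`total = 18` → total = 18
`a = 2` → a = 2
`if total > a: ...` → total > a is True → total = 2; a = 18
`total = total + a` → total = 20
`if total > 31: ...` → total > 31 is False, take else branch → a = 10
So a = 10

Answer: 10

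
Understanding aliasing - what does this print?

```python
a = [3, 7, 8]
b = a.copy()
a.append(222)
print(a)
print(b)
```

Key concept: list.copy() creates independent copy.
Step by step:
`a = [3, 7, 8]` → a = [3, 7, 8]
`b = a.copy()` → b = [3, 7, 8]
`a.append(222)` → a = [3, 7, 8, 222]
`print(a)` → prints [3, 7, 8, 222]
`print(b)` → prints [3, 7, 8]

Answer:
[3, 7, 8, 222]
[3, 7, 8]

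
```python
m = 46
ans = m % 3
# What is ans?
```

Trace:
`m = 46` → m = 46
`ans = m % 3` → ans = 1
So ans = 1

Answer: 1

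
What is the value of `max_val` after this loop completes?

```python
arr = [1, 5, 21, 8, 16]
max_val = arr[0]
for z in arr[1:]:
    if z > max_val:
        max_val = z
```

Maximum of [1, 5, 21, 8, 16]
`max_val` takes the values: 1 → 5 → 21

Answer: 21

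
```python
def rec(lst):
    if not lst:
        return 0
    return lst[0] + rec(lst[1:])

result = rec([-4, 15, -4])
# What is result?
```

(-4) + 15 + (-4) + 0 = 7

Answer: 7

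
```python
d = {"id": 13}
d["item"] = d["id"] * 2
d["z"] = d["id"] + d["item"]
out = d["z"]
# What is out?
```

Trace:
`d = {"id": 13}` → d = {'id': 13}
`d["item"] = d["id"] * 2` → d = {'id': 13, 'item': 26}
`d["z"] = d["id"] + d["item"]` → d = {'id': 13, 'item': 26, 'z': 39}
`out = d["z"]` → out = 39
So out = 39

Answer: 39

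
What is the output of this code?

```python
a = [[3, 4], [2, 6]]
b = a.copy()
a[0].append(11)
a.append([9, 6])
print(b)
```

Key concept: shallow copy with nested lists.
Step by step:
`a = [[3, 4], [2, 6]]` → a = [[3, 4], [2, 6]]
`b = a.copy()` → b = [[3, 4], [2, 6]]
`a[0].append(11)` → a = [[3, 4, 11], [2, 6]]; b = [[3, 4, 11], [2, 6]]
`a.append([9, 6])` → a = [[3, 4, 11], [2, 6], [9, 6]]
`print(b)` → prints [[3, 4, 11], [2, 6]]

Answer: [[3, 4, 11], [2, 6]]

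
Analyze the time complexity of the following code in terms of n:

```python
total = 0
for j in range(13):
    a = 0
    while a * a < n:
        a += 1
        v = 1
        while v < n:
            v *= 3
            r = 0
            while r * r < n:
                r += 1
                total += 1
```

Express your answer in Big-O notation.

Each loop level contributes: 1 × √n × log n × √n. Multiplying the contributions gives O(n log n).

Answer: O(n log n)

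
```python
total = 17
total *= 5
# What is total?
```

Trace:
`total = 17` → total = 17
`total *= 5` → total = 85
So total = 85

Answer: 85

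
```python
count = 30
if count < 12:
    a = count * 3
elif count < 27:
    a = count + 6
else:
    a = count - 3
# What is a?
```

Trace:
`count = 30` → count = 30
`if count < 12: ...` → count < 12 is False, count < 27 is False, take else branch → a = 27
So a = 27

Answer: 27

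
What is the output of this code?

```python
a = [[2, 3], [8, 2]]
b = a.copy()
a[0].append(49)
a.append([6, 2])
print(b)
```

Key concept: shallow copy with nested lists.
Step by step:
`a = [[2, 3], [8, 2]]` → a = [[2, 3], [8, 2]]
`b = a.copy()` → b = [[2, 3], [8, 2]]
`a[0].append(49)` → a = [[2, 3, 49], [8, 2]]; b = [[2, 3, 49], [8, 2]]
`a.append([6, 2])` → a = [[2, 3, 49], [8, 2], [6, 2]]
`print(b)` → prints [[2, 3, 49], [8, 2]]

Answer: [[2, 3, 49], [8, 2]]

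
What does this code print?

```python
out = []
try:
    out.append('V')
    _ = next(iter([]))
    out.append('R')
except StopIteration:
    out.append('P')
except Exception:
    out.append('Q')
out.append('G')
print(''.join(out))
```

Execution trace: 'V' (try body) → 'P' (except StopIteration) → 'G' (after the try/except). Output: VPG

Answer: VPG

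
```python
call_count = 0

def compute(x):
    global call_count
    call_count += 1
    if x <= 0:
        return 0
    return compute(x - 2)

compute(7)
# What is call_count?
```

Linear recursion stepping by 2: 5 calls from x=7 down to ≤0.

Answer: 5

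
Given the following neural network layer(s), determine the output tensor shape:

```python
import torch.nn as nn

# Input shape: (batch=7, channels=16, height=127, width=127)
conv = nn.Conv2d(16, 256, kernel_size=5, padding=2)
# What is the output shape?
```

Input: (7, 16, 127, 127) -> Output: (7, 256, 127, 127)

Answer: (7, 256, 127, 127)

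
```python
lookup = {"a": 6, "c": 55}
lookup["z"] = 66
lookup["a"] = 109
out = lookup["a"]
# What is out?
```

Trace:
`lookup = {"a": 6, "c": 55}` → lookup = {'a': 6, 'c': 55}
`lookup["z"] = 66` → lookup = {'a': 6, 'c': 55, 'z': 66}
`lookup["a"] = 109` → lookup = {'a': 109, 'c': 55, 'z': 66}
`out = lookup["a"]` → out = 109
So out = 109

Answer: 109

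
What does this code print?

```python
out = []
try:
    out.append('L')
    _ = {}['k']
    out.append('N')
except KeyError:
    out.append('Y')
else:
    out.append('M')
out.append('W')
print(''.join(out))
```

Execution trace: 'L' (try body) → 'Y' (except KeyError) → 'W' (after the try/except). Output: LYW

Answer: LYW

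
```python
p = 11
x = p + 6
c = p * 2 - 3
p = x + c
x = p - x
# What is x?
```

Trace:
`p = 11` → p = 11
`x = p + 6` → x = 17
`c = p * 2 - 3` → c = 19
`p = x + c` → p = 36
`x = p - x` → x = 19
So x = 19

Answer: 19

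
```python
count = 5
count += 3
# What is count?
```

Trace:
`count = 5` → count = 5
`count += 3` → count = 8
So count = 8

Answer: 8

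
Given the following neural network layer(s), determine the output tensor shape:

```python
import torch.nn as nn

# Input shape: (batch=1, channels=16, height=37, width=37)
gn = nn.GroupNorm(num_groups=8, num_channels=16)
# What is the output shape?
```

Input: (1, 16, 37, 37) -> Output: (1, 16, 37, 37)

Answer: (1, 16, 37, 37)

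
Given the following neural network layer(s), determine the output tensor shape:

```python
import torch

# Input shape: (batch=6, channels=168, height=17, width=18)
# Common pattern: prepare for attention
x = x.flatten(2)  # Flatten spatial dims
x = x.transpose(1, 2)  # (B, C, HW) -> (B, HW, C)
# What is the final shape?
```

Input: (6, 168, 17, 18) -> after flatten(2): (6, 168, 306) -> Output: (6, 306, 168)

Answer: (6, 306, 168)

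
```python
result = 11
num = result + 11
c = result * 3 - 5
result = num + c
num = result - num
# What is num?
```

Trace:
`result = 11` → result = 11
`num = result + 11` → num = 22
`c = result * 3 - 5` → c = 28
`result = num + c` → result = 50
`num = result - num` → num = 28
So num = 28

Answer: 28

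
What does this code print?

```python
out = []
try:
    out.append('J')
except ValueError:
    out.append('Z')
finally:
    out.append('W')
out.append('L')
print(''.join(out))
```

Execution trace: 'J' (try body, no exception) → 'W' (finally) → 'L' (after the try/except). Output: JWL

Answer: JWL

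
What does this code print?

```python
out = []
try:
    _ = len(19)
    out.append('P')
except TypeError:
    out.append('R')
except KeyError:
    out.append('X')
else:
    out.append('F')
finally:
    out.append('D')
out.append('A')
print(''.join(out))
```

Execution trace: 'R' (except TypeError) → 'D' (finally) → 'A' (after the try/except). Output: RDA

Answer: RDA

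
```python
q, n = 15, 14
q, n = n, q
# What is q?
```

Trace:
`q, n = 15, 14` → q = 15; n = 14
`q, n = n, q` → q = 14; n = 15
So q = 14

Answer: 14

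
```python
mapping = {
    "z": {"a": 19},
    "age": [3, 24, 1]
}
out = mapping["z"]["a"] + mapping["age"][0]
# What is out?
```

Trace:
`mapping = { ...` → mapping = {'z': {'a': 19}, 'age': [3, 24, 1]}
`out = mapping["z"]["a"] + mapping["age"][0]` → out = 22
So out = 22

Answer: 22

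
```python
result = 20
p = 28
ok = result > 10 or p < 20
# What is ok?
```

Trace:
`result = 20` → result = 20
`p = 28` → p = 28
`ok = result > 10 or p < 20` → ok = True
So ok = True

Answer: True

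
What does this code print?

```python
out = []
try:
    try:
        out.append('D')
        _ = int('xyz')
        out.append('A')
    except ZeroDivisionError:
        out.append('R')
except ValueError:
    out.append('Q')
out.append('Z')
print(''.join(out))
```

Execution trace: 'D' (try body) → 'Q' (outer except ValueError) → 'Z' (after the try/except). Output: DQZ

Answer: DQZ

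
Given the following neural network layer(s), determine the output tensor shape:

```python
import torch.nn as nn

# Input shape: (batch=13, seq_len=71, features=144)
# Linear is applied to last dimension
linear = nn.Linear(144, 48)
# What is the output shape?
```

Input: (13, 71, 144) -> Output: (13, 71, 48)

Answer: (13, 71, 48)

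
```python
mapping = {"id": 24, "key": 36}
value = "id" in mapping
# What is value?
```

Trace:
`mapping = {"id": 24, "key": 36}` → mapping = {'id': 24, 'key': 36}
`value = "id" in mapping` → value = True
So value = True

Answer: True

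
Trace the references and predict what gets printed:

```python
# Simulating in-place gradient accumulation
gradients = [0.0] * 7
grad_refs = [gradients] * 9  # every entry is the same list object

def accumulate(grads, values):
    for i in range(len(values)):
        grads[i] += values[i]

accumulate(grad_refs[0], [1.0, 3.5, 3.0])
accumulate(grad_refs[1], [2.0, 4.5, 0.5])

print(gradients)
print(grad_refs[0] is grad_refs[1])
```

Key concept: gradient accumulation aliasing.
Step by step:
`gradients = [0.0] * 7` → gradients = [0.0, 0.0, 0.0, 0.0, 0.0, 0.0, 0.0]
`grad_refs = [gradients] * 9` → grad_refs = [[0.0, 0.0, 0.0, 0.0, 0.0, 0.0, 0.0], [0.0, 0.0, 0.0, 0.0, 0.0, 0.0, 0.0], [0.0, 0.0, 0.0, 0.0, 0.0, 0.0, 0.0], [0.0, 0.0, 0.0, 0.0, 0.0, 0.0, 0.0], [0.0, 0.0, 0.0, 0.0, 0.0, 0.0, 0.0], [0.0, 0.0, 0.0, 0.0, 0.0, 0.0, 0.0], [0.0, 0.0, 0.0, 0.0, 0.0, 0.0, 0.0], [0.0, 0.0, 0.0, 0.0, 0.0, 0.0, 0.0], [0.0, 0.0, 0.0, 0.0, 0.0, 0.0, 0.0]]
`accumulate(grad_refs[0], [1.0, 3.5, 3.0])` → gradients = [1.0, 3.5, 3.0, 0.0, 0.0, 0.0, 0.0]; grad_refs = [[1.0, 3.5, 3.0, 0.0, 0.0, 0.0, 0.0], [1.0, 3.5, 3.0, 0.0, 0.0, 0.0, 0.0], [1.0, 3.5, 3.0, 0.0, 0.0, 0.0, 0.0], [1.0, 3.5, 3.0, 0.0, 0.0, 0.0, 0.0], [1.0, 3.5, 3.0, 0.0, 0.0, 0.0, 0.0], [1.0, 3.5, 3.0, 0.0, 0.0, 0.0, 0.0], [1.0, 3.5, 3.0, 0.0, 0.0, 0.0, 0.0], [1.0, 3.5, 3.0, 0.0, 0.0, 0.0, 0.0], [1.0, 3.5, 3.0, 0.0, 0.0, 0.0, 0.0]]
`accumulate(grad_refs[1], [2.0, 4.5, 0.5])` → gradients = [3.0, 8.0, 3.5, 0.0, 0.0, 0.0, 0.0]; grad_refs = [[3.0, 8.0, 3.5, 0.0, 0.0, 0.0, 0.0], [3.0, 8.0, 3.5, 0.0, 0.0, 0.0, 0.0], [3.0, 8.0, 3.5, 0.0, 0.0, 0.0, 0.0], [3.0, 8.0, 3.5, 0.0, 0.0, 0.0, 0.0], [3.0, 8.0, 3.5, 0.0, 0.0, 0.0, 0.0], [3.0, 8.0, 3.5, 0.0, 0.0, 0.0, 0.0], [3.0, 8.0, 3.5, 0.0, 0.0, 0.0, 0.0], [3.0, 8.0, 3.5, 0.0, 0.0, 0.0, 0.0], [3.0, 8.0, 3.5, 0.0, 0.0, 0.0, 0.0]]
`print(gradients)` → prints [3.0, 8.0, 3.5, 0.0, 0.0, 0.0, 0.0]
`print(grad_refs[0] is grad_refs[1])` → prints True

Answer:
[3.0, 8.0, 3.5, 0.0, 0.0, 0.0, 0.0]
True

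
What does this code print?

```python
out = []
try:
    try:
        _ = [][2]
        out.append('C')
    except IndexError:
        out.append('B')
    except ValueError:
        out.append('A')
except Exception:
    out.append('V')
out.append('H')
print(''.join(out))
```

Execution trace: 'B' (inner except IndexError) → 'H' (after the try/except). Output: BH

Answer: BH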